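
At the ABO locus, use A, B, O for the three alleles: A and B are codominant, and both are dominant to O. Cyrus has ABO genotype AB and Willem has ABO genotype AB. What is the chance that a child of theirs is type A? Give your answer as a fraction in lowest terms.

ABO cross AB × AB → offspring phenotypes: 1/4 A, 1/4 B, 1/2 AB.
So P(type A) = 1/4.

1/4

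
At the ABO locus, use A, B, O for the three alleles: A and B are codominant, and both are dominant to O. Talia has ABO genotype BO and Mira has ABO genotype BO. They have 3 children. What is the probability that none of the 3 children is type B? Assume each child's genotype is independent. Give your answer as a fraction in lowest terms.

ABO cross BO × BO → 1/4 O, 3/4 B.
So P(type B) = 3/4 per child.
P(not type B) = 1/4 for one child; (1/4)^3 = 1/64.

1/64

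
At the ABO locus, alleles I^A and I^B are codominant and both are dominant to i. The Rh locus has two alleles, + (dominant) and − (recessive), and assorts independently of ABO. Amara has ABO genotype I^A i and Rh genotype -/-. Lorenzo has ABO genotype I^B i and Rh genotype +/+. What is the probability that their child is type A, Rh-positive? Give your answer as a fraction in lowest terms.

1/4

ABO cross I^A i × I^B i → offspring phenotypes: 1/4 O, 1/4 A, 1/4 B, 1/4 AB.
Rh cross -/- × +/+ → 1 Rh+.
Independent loci: P(type A, Rh-positive) = 1/4 × 1 = 1/4.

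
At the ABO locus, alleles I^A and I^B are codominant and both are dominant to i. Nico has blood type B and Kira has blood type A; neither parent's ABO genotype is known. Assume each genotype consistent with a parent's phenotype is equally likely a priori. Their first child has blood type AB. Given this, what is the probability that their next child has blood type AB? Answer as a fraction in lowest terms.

Possible genotypes: Nico ∈ {I^B I^B, I^B i}; Kira ∈ {I^A I^A, I^A i}.
Weight each parental genotype pair by prior × P(type-AB child):
  I^B I^B × I^A I^A: posterior weight 4/9; P(next child type AB) = 1.
  I^B I^B × I^A i: posterior weight 2/9; P(next child type AB) = 1/2.
  I^B i × I^A I^A: posterior weight 2/9; P(next child type AB) = 1/2.
  I^B i × I^A i: posterior weight 1/9; P(next child type AB) = 1/4.
Weighted sum = 25/36.

25/36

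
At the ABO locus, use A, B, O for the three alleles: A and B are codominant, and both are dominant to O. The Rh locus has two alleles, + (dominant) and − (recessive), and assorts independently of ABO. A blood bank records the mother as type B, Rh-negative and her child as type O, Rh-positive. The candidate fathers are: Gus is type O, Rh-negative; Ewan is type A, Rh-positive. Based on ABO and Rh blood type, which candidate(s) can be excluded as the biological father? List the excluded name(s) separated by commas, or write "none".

A candidate is excluded only if no genotype consistent with his phenotype could produce a type O, Rh-positive child with a type B, Rh-negative mother.
Gus (type O, Rh-): no genotype consistent with that phenotype can produce a type-O Rh+ child with a type-B mother.

Gus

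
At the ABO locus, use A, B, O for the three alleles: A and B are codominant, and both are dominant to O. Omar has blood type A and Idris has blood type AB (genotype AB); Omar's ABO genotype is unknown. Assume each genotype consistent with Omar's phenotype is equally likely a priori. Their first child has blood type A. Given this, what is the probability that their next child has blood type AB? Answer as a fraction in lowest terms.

Possible genotypes: Omar ∈ {AA, AO}; Idris ∈ {AB}.
Weight each parental genotype pair by prior × P(type-A child):
  AA × AB: posterior weight 1/2; P(next child type AB) = 1/2.
  AO × AB: posterior weight 1/2; P(next child type AB) = 1/4.
Weighted sum = 3/8.

3/8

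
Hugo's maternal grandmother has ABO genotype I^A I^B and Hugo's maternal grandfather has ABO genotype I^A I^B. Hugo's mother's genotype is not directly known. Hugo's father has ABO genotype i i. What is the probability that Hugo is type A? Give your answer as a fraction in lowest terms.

Hugo's mother's ABO genotype from I^A I^B × I^A I^B: 1/4 I^A I^A, 1/2 I^A I^B, 1/4 I^B I^B.
Crossing each possibility with the father i i and summing P(type A): 1/4·1 + 1/2·1/2 + 1/4·0 = 1/2.

1/2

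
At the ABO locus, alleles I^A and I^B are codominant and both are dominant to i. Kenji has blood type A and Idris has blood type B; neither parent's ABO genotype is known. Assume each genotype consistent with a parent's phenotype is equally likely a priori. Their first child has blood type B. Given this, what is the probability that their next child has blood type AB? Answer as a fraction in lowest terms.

Possible genotypes: Kenji ∈ {I^A I^A, I^A i}; Idris ∈ {I^B I^B, I^B i}.
Weight each parental genotype pair by prior × P(type-B child):
  I^A i × I^B I^B: posterior weight 2/3; P(next child type AB) = 1/2.
  I^A i × I^B i: posterior weight 1/3; P(next child type AB) = 1/4.
Weighted sum = 5/12.

5/12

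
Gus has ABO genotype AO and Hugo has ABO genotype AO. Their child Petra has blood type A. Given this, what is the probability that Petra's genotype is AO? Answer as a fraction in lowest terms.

2/3

Cross AO × AO → 1/4 AA, 1/2 AO, 1/4 OO.
Type-A genotypes among offspring: AA (1/4), AO (1/2); total 3/4.
P(AO | type A) = (1/2) / (3/4) = 2/3.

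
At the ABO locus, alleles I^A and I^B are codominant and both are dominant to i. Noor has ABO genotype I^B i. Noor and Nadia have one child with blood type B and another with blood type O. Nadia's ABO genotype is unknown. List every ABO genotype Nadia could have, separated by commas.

For each candidate genotype of Nadia, check whether crossing it with I^B i can produce every observed child phenotype.
  I^A I^A → possible child types {A, AB} ✗
  I^A I^B → possible child types {A, B, AB} ✗
  I^A i → possible child types {O, A, B, AB} ✓
  I^B I^B → possible child types {B} ✗
  I^B i → possible child types {O, B} ✓
  i i → possible child types {O, B} ✓

I^A i, I^B i, i i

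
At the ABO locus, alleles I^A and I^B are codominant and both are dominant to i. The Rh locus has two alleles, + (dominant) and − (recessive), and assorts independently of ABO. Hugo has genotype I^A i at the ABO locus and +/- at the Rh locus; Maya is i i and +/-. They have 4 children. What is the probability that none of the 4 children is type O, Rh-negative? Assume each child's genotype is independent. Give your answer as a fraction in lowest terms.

ABO cross I^A i × i i → 1/2 O, 1/2 A.
Rh cross +/- × +/- → 3/4 Rh+, 1/4 Rh-; so P(type O, Rh-negative) = 1/2 × 1/4 = 1/8 per child.
P(not type O, Rh-negative) = 7/8 for one child; (7/8)^4 = 2401/4096.

2401/4096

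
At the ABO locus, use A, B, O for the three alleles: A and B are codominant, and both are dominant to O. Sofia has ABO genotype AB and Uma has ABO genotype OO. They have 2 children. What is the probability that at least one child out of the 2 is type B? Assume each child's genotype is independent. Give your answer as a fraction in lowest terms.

3/4

ABO cross AB × OO → 1/2 A, 1/2 B.
So P(type B) = 1/2 per child.
P(none) = (1/2)^2 = 1/4; P(at least one) = 1 − 1/4 = 3/4.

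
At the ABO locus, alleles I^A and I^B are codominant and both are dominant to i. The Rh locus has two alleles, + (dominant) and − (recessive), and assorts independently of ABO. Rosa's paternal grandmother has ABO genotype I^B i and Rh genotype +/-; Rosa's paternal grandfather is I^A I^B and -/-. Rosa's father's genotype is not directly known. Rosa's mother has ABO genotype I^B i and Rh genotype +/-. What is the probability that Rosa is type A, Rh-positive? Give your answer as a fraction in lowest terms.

Rosa's father's ABO genotype from I^B i × I^A I^B: 1/4 I^A I^B, 1/4 I^A i, 1/4 I^B I^B, 1/4 I^B i.
Crossing each possibility with the mother I^B i and summing P(type A): 1/4·1/4 + 1/4·1/4 + 1/4·0 + 1/4·0 = 1/8.
Similarly for Rh via the father's Rh distribution: P(Rh+) = 5/8.
Independent loci: 1/8 × 5/8 = 5/64.

5/64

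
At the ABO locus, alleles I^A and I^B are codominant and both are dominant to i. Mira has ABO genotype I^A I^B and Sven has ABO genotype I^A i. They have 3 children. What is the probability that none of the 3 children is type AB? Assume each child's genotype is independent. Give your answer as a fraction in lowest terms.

27/64

ABO cross I^A I^B × I^A i → 1/2 A, 1/4 B, 1/4 AB.
So P(type AB) = 1/4 per child.
P(not type AB) = 3/4 for one child; (3/4)^3 = 27/64.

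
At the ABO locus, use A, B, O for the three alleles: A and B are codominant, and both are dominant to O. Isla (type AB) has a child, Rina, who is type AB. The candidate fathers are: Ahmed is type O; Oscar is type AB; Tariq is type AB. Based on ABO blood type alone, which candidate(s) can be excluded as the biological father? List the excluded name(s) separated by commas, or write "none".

A candidate is excluded only if no genotype consistent with his phenotype could produce a type AB child with a type AB mother.
Ahmed (type O): no genotype consistent with that phenotype can produce a type-AB child with a type-AB mother.

Ahmed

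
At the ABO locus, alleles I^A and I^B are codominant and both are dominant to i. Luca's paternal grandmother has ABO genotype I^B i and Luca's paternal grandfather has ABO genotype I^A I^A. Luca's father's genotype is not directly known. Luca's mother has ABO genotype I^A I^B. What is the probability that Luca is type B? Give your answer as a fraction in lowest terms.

Luca's father's ABO genotype from I^B i × I^A I^A: 1/2 I^A I^B, 1/2 I^A i.
Crossing each possibility with the mother I^A I^B and summing P(type B): 1/2·1/4 + 1/2·1/4 = 1/4.

1/4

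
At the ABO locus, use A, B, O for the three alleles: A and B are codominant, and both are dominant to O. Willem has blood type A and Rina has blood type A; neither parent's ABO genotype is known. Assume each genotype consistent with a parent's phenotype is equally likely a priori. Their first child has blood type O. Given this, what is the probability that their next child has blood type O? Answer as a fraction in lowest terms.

1/4

Possible genotypes: Willem ∈ {AA, AO}; Rina ∈ {AA, AO}.
Weight each parental genotype pair by prior × P(type-O child):
  AO × AO: posterior weight 1; P(next child type O) = 1/4.
Weighted sum = 1/4.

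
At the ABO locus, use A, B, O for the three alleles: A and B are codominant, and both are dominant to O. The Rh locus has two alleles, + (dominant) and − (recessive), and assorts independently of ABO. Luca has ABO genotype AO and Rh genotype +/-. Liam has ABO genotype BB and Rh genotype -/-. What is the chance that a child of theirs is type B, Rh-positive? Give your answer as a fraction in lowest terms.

1/4

ABO cross AO × BB → offspring phenotypes: 1/2 B, 1/2 AB.
Rh cross +/- × -/- → 1/2 Rh+, 1/2 Rh-.
Independent loci: P(type B, Rh-positive) = 1/2 × 1/2 = 1/4.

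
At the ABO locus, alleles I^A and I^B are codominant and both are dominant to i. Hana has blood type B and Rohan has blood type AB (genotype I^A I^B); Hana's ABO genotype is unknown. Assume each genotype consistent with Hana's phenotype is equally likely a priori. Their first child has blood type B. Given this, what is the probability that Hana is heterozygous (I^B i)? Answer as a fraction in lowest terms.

1/2

Possible genotypes: Hana ∈ {I^B I^B, I^B i}; Rohan ∈ {I^A I^B}.
Weight each parental genotype pair by prior × P(type-B child):
  I^B I^B × I^A I^B: posterior weight 1/2.
  I^B i × I^A I^B: posterior weight 1/2.
Sum the posterior weight over pairs where Hana is I^B i: 1/2.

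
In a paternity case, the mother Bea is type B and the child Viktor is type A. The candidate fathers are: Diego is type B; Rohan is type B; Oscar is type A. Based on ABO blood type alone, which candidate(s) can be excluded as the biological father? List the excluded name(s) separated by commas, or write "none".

Diego, Rohan

A candidate is excluded only if no genotype consistent with his phenotype could produce a type A child with a type B mother.
Diego (type B): no genotype consistent with that phenotype can produce a type-A child with a type-B mother.
Rohan (type B): no genotype consistent with that phenotype can produce a type-A child with a type-B mother.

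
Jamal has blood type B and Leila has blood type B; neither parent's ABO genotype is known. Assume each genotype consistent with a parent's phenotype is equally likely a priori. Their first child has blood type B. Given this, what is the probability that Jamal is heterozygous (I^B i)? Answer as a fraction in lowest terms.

Possible genotypes: Jamal ∈ {I^B I^B, I^B i}; Leila ∈ {I^B I^B, I^B i}.
Weight each parental genotype pair by prior × P(type-B child):
  I^B I^B × I^B I^B: posterior weight 4/15.
  I^B I^B × I^B i: posterior weight 4/15.
  I^B i × I^B I^B: posterior weight 4/15.
  I^B i × I^B i: posterior weight 1/5.
Sum the posterior weight over pairs where Jamal is I^B i: 7/15.

7/15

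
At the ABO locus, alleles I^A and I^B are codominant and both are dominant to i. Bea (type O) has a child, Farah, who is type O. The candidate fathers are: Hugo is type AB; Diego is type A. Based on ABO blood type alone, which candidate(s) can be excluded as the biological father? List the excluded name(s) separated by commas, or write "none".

Hugo

A candidate is excluded only if no genotype consistent with his phenotype could produce a type O child with a type O mother.
Hugo (type AB): no genotype consistent with that phenotype can produce a type-O child with a type-O mother.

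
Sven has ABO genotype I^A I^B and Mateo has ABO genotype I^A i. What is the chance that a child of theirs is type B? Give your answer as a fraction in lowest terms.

ABO cross I^A I^B × I^A i → offspring phenotypes: 1/2 A, 1/4 B, 1/4 AB.
So P(type B) = 1/4.

1/4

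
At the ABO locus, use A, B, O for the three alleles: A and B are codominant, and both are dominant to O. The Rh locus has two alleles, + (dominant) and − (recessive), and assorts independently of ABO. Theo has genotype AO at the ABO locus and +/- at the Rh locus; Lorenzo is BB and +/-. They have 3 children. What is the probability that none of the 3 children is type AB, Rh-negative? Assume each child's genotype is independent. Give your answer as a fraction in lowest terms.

343/512

ABO cross AO × BB → 1/2 B, 1/2 AB.
Rh cross +/- × +/- → 3/4 Rh+, 1/4 Rh-; so P(type AB, Rh-negative) = 1/2 × 1/4 = 1/8 per child.
P(not type AB, Rh-negative) = 7/8 for one child; (7/8)^3 = 343/512.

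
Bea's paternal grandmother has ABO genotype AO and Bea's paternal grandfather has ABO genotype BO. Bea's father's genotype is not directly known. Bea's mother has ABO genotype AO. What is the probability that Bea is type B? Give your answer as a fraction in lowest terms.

1/8

Bea's father's ABO genotype from AO × BO: 1/4 AB, 1/4 AO, 1/4 BO, 1/4 OO.
Crossing each possibility with the mother AO and summing P(type B): 1/4·1/4 + 1/4·0 + 1/4·1/4 + 1/4·0 = 1/8.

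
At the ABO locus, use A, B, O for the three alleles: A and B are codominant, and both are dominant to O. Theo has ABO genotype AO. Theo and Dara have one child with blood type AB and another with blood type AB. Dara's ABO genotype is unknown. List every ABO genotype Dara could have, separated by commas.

AB, BB, BO

For each candidate genotype of Dara, check whether crossing it with AO can produce every observed child phenotype.
  AA → possible child types {A} ✗
  AB → possible child types {A, B, AB} ✓
  AO → possible child types {O, A} ✗
  BB → possible child types {B, AB} ✓
  BO → possible child types {O, A, B, AB} ✓
  OO → possible child types {O, A} ✗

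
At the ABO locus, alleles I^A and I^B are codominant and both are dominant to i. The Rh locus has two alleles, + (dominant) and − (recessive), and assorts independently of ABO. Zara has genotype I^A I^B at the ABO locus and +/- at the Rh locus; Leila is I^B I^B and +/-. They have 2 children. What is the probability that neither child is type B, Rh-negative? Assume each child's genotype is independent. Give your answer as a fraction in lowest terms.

ABO cross I^A I^B × I^B I^B → 1/2 B, 1/2 AB.
Rh cross +/- × +/- → 3/4 Rh+, 1/4 Rh-; so P(type B, Rh-negative) = 1/2 × 1/4 = 1/8 per child.
P(not type B, Rh-negative) = 7/8 for one child; (7/8)^2 = 49/64.

49/64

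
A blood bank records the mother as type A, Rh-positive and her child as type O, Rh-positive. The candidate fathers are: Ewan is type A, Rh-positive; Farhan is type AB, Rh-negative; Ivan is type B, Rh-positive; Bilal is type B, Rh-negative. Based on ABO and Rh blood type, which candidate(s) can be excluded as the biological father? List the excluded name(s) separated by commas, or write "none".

A candidate is excluded only if no genotype consistent with his phenotype could produce a type O, Rh-positive child with a type A, Rh-positive mother.
Farhan (type AB, Rh-): no genotype consistent with that phenotype can produce a type-O Rh+ child with a type-A mother.

Farhan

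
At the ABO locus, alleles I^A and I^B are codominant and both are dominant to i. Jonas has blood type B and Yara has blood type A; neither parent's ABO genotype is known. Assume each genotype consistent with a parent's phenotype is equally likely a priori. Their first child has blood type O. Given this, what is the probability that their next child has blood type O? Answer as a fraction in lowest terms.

1/4

Possible genotypes: Jonas ∈ {I^B I^B, I^B i}; Yara ∈ {I^A I^A, I^A i}.
Weight each parental genotype pair by prior × P(type-O child):
  I^B i × I^A i: posterior weight 1; P(next child type O) = 1/4.
Weighted sum = 1/4.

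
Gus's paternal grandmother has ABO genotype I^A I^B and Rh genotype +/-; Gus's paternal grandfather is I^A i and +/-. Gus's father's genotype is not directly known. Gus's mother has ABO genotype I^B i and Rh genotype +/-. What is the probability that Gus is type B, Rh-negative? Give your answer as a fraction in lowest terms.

Gus's father's ABO genotype from I^A I^B × I^A i: 1/4 I^A I^A, 1/4 I^A I^B, 1/4 I^A i, 1/4 I^B i.
Crossing each possibility with the mother I^B i and summing P(type B): 1/4·0 + 1/4·1/2 + 1/4·1/4 + 1/4·3/4 = 3/8.
Similarly for Rh via the father's Rh distribution: P(Rh-) = 1/4.
Independent loci: 3/8 × 1/4 = 3/32.

3/32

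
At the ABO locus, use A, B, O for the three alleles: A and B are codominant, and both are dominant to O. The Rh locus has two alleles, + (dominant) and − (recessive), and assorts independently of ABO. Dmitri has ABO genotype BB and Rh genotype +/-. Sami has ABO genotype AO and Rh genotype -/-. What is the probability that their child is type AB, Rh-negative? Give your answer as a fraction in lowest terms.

1/4

ABO cross BB × AO → offspring phenotypes: 1/2 B, 1/2 AB.
Rh cross +/- × -/- → 1/2 Rh+, 1/2 Rh-.
Independent loci: P(type AB, Rh-negative) = 1/2 × 1/2 = 1/4.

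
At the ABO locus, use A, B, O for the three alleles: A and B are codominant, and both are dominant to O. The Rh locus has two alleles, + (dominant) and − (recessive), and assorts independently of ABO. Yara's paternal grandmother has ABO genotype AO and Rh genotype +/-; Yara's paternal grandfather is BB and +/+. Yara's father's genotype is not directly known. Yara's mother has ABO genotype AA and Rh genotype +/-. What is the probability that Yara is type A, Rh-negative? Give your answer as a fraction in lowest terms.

1/16

Yara's father's ABO genotype from AO × BB: 1/2 AB, 1/2 BO.
Crossing each possibility with the mother AA and summing P(type A): 1/2·1/2 + 1/2·1/2 = 1/2.
Similarly for Rh via the father's Rh distribution: P(Rh-) = 1/8.
Independent loci: 1/2 × 1/8 = 1/16.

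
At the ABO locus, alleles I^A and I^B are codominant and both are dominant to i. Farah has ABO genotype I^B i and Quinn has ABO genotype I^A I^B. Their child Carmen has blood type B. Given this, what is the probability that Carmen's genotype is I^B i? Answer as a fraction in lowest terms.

Cross I^B i × I^A I^B → 1/4 I^A I^B, 1/4 I^A i, 1/4 I^B I^B, 1/4 I^B i.
Type-B genotypes among offspring: I^B I^B (1/4), I^B i (1/4); total 1/2.
P(I^B i | type B) = (1/4) / (1/2) = 1/2.

1/2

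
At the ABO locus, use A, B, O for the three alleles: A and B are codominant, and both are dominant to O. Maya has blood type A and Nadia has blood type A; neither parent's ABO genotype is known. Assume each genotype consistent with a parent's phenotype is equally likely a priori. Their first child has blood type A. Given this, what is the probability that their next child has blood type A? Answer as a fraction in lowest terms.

Possible genotypes: Maya ∈ {AA, AO}; Nadia ∈ {AA, AO}.
Weight each parental genotype pair by prior × P(type-A child):
  AA × AA: posterior weight 4/15; P(next child type A) = 1.
  AA × AO: posterior weight 4/15; P(next child type A) = 1.
  AO × AA: posterior weight 4/15; P(next child type A) = 1.
  AO × AO: posterior weight 1/5; P(next child type A) = 3/4.
Weighted sum = 19/20.

19/20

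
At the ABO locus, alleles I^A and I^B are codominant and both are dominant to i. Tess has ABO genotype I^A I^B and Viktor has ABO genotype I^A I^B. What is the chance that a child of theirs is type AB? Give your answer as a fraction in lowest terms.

ABO cross I^A I^B × I^A I^B → offspring phenotypes: 1/4 A, 1/4 B, 1/2 AB.
So P(type AB) = 1/2.

1/2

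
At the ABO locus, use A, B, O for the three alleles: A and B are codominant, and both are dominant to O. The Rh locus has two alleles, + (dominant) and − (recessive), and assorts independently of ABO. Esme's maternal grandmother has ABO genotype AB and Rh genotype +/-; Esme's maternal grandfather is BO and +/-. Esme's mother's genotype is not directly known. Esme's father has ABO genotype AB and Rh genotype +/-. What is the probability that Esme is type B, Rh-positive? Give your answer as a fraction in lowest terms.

Esme's mother's ABO genotype from AB × BO: 1/4 AB, 1/4 AO, 1/4 BB, 1/4 BO.
Crossing each possibility with the father AB and summing P(type B): 1/4·1/4 + 1/4·1/4 + 1/4·1/2 + 1/4·1/2 = 3/8.
Similarly for Rh via the mother's Rh distribution: P(Rh+) = 3/4.
Independent loci: 3/8 × 3/4 = 9/32.

9/32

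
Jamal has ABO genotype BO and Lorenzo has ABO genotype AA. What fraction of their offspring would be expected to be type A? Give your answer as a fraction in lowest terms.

1/2

ABO cross BO × AA → offspring phenotypes: 1/2 A, 1/2 AB.
So P(type A) = 1/2.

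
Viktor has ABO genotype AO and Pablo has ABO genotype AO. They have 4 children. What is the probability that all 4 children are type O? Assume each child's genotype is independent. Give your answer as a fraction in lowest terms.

1/256

ABO cross AO × AO → 1/4 O, 3/4 A.
So P(type O) = 1/4 per child.
All 4 independent: (1/4)^4 = 1/256.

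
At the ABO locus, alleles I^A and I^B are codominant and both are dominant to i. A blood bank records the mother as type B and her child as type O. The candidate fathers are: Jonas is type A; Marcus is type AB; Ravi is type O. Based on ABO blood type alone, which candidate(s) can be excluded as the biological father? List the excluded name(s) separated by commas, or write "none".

A candidate is excluded only if no genotype consistent with his phenotype could produce a type O child with a type B mother.
Marcus (type AB): no genotype consistent with that phenotype can produce a type-O child with a type-B mother.

Marcus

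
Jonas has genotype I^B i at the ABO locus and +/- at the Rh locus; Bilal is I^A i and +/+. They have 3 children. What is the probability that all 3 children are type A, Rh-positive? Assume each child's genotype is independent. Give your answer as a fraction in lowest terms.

1/64

ABO cross I^B i × I^A i → 1/4 O, 1/4 A, 1/4 B, 1/4 AB.
Rh cross +/- × +/+ → 1 Rh+; so P(type A, Rh-positive) = 1/4 × 1 = 1/4 per child.
All 3 independent: (1/4)^3 = 1/64.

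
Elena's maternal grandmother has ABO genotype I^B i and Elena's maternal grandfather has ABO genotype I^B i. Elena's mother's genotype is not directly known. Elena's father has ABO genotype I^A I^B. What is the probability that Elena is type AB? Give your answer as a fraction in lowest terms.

Elena's mother's ABO genotype from I^B i × I^B i: 1/4 I^B I^B, 1/2 I^B i, 1/4 i i.
Crossing each possibility with the father I^A I^B and summing P(type AB): 1/4·1/2 + 1/2·1/4 + 1/4·0 = 1/4.

1/4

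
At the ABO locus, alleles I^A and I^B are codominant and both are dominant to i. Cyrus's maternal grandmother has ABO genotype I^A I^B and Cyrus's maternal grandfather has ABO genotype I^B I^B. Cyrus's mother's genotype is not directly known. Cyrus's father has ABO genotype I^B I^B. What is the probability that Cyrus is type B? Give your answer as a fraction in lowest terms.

Cyrus's mother's ABO genotype from I^A I^B × I^B I^B: 1/2 I^A I^B, 1/2 I^B I^B.
Crossing each possibility with the father I^B I^B and summing P(type B): 1/2·1/2 + 1/2·1 = 3/4.

3/4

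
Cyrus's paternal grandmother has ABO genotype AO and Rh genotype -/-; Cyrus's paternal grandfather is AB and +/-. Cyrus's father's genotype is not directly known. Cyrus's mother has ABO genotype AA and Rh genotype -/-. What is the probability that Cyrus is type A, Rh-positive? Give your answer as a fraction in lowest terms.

3/16

Cyrus's father's ABO genotype from AO × AB: 1/4 AA, 1/4 AB, 1/4 AO, 1/4 BO.
Crossing each possibility with the mother AA and summing P(type A): 1/4·1 + 1/4·1/2 + 1/4·1 + 1/4·1/2 = 3/4.
Similarly for Rh via the father's Rh distribution: P(Rh+) = 1/4.
Independent loci: 3/4 × 1/4 = 3/16.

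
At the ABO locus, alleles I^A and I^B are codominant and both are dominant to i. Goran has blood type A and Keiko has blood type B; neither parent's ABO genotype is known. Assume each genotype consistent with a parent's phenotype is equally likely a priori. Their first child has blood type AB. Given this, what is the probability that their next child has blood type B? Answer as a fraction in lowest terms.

5/36

Possible genotypes: Goran ∈ {I^A I^A, I^A i}; Keiko ∈ {I^B I^B, I^B i}.
Weight each parental genotype pair by prior × P(type-AB child):
  I^A I^A × I^B I^B: posterior weight 4/9; P(next child type B) = 0.
  I^A I^A × I^B i: posterior weight 2/9; P(next child type B) = 0.
  I^A i × I^B I^B: posterior weight 2/9; P(next child type B) = 1/2.
  I^A i × I^B i: posterior weight 1/9; P(next child type B) = 1/4.
Weighted sum = 5/36.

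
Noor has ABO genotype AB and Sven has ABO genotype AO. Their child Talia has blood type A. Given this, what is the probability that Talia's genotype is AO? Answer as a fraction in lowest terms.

1/2

Cross AB × AO → 1/4 AA, 1/4 AB, 1/4 AO, 1/4 BO.
Type-A genotypes among offspring: AA (1/4), AO (1/4); total 1/2.
P(AO | type A) = (1/4) / (1/2) = 1/2.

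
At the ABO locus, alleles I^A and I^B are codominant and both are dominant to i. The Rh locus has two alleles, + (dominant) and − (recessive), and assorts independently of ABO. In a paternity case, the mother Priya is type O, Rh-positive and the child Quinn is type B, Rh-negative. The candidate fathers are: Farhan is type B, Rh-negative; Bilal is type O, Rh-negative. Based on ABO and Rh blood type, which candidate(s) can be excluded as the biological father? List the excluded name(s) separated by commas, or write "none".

Bilal

A candidate is excluded only if no genotype consistent with his phenotype could produce a type B, Rh-negative child with a type O, Rh-positive mother.
Bilal (type O, Rh-): no genotype consistent with that phenotype can produce a type-B Rh- child with a type-O mother.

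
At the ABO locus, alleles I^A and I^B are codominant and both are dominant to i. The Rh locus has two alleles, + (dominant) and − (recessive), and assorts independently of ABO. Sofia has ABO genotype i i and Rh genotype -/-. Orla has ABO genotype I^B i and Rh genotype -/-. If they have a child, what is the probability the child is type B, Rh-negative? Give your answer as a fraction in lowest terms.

ABO cross i i × I^B i → offspring phenotypes: 1/2 O, 1/2 B.
Rh cross -/- × -/- → 1 Rh-.
Independent loci: P(type B, Rh-negative) = 1/2 × 1 = 1/2.

1/2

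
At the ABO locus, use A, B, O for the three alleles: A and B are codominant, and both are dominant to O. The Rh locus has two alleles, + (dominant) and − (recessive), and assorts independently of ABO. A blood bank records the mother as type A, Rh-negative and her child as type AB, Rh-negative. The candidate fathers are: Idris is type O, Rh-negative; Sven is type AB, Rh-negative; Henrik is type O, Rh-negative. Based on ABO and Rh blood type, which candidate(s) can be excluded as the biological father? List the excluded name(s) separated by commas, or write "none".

Idris, Henrik

A candidate is excluded only if no genotype consistent with his phenotype could produce a type AB, Rh-negative child with a type A, Rh-negative mother.
Idris (type O, Rh-): no genotype consistent with that phenotype can produce a type-AB Rh- child with a type-A mother.
Henrik (type O, Rh-): no genotype consistent with that phenotype can produce a type-AB Rh- child with a type-A mother.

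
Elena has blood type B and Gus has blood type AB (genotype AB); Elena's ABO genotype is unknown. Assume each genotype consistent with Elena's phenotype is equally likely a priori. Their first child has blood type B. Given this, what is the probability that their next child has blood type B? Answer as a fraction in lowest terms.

Possible genotypes: Elena ∈ {BB, BO}; Gus ∈ {AB}.
Weight each parental genotype pair by prior × P(type-B child):
  BB × AB: posterior weight 1/2; P(next child type B) = 1/2.
  BO × AB: posterior weight 1/2; P(next child type B) = 1/2.
Weighted sum = 1/2.

1/2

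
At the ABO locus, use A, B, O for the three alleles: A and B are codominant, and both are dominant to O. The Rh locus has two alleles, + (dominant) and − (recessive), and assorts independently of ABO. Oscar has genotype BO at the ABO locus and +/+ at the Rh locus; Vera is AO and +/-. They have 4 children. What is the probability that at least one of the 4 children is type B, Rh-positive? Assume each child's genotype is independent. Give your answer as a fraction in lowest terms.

175/256

ABO cross BO × AO → 1/4 O, 1/4 A, 1/4 B, 1/4 AB.
Rh cross +/+ × +/- → 1 Rh+; so P(type B, Rh-positive) = 1/4 × 1 = 1/4 per child.
P(none) = (3/4)^4 = 81/256; P(at least one) = 1 − 81/256 = 175/256.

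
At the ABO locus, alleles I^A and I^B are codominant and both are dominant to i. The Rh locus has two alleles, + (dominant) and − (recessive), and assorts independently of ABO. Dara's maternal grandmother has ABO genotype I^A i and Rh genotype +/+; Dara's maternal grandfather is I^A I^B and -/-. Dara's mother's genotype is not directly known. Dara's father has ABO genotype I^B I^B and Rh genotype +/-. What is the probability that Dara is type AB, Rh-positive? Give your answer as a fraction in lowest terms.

3/8

Dara's mother's ABO genotype from I^A i × I^A I^B: 1/4 I^A I^A, 1/4 I^A I^B, 1/4 I^A i, 1/4 I^B i.
Crossing each possibility with the father I^B I^B and summing P(type AB): 1/4·1 + 1/4·1/2 + 1/4·1/2 + 1/4·0 = 1/2.
Similarly for Rh via the mother's Rh distribution: P(Rh+) = 3/4.
Independent loci: 1/2 × 3/4 = 3/8.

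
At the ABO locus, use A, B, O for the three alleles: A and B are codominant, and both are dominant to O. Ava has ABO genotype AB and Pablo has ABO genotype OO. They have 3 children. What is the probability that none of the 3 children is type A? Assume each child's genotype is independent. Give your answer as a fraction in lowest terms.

ABO cross AB × OO → 1/2 A, 1/2 B.
So P(type A) = 1/2 per child.
P(not type A) = 1/2 for one child; (1/2)^3 = 1/8.

1/8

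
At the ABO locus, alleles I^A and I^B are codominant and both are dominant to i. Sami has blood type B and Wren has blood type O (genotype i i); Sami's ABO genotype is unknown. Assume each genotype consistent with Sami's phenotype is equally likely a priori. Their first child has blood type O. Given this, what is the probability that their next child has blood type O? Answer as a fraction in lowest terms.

Possible genotypes: Sami ∈ {I^B I^B, I^B i}; Wren ∈ {i i}.
Weight each parental genotype pair by prior × P(type-O child):
  I^B i × i i: posterior weight 1; P(next child type O) = 1/2.
Weighted sum = 1/2.

1/2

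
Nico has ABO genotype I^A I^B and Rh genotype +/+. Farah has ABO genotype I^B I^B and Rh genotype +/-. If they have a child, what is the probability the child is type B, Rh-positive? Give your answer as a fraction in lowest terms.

1/2

ABO cross I^A I^B × I^B I^B → offspring phenotypes: 1/2 B, 1/2 AB.
Rh cross +/+ × +/- → 1 Rh+.
Independent loci: P(type B, Rh-positive) = 1/2 × 1 = 1/2.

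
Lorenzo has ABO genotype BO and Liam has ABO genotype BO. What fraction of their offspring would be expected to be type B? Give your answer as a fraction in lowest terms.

ABO cross BO × BO → offspring phenotypes: 1/4 O, 3/4 B.
So P(type B) = 3/4.

3/4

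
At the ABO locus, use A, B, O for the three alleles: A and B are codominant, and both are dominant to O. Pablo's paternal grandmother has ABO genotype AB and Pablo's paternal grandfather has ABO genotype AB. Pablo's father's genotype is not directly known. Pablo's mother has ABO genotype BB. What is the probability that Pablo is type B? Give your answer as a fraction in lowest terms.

1/2

Pablo's father's ABO genotype from AB × AB: 1/4 AA, 1/2 AB, 1/4 BB.
Crossing each possibility with the mother BB and summing P(type B): 1/4·0 + 1/2·1/2 + 1/4·1 = 1/2.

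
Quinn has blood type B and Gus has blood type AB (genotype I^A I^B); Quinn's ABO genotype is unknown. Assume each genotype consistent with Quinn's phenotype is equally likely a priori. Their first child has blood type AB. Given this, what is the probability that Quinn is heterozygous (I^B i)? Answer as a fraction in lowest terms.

Possible genotypes: Quinn ∈ {I^B I^B, I^B i}; Gus ∈ {I^A I^B}.
Weight each parental genotype pair by prior × P(type-AB child):
  I^B I^B × I^A I^B: posterior weight 2/3.
  I^B i × I^A I^B: posterior weight 1/3.
Sum the posterior weight over pairs where Quinn is I^B i: 1/3.

1/3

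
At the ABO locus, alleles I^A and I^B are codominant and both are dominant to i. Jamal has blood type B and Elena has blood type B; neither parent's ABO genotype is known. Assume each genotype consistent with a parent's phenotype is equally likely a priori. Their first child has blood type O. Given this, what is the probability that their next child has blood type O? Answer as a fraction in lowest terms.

Possible genotypes: Jamal ∈ {I^B I^B, I^B i}; Elena ∈ {I^B I^B, I^B i}.
Weight each parental genotype pair by prior × P(type-O child):
  I^B i × I^B i: posterior weight 1; P(next child type O) = 1/4.
Weighted sum = 1/4.

1/4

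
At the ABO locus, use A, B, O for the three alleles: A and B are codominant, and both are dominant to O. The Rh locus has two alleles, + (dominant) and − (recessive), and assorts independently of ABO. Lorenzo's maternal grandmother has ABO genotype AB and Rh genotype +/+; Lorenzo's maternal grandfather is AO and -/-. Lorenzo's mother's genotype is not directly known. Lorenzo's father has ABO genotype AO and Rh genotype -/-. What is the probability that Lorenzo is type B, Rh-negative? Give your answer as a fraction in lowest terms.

1/16

Lorenzo's mother's ABO genotype from AB × AO: 1/4 AA, 1/4 AB, 1/4 AO, 1/4 BO.
Crossing each possibility with the father AO and summing P(type B): 1/4·0 + 1/4·1/4 + 1/4·0 + 1/4·1/4 = 1/8.
Similarly for Rh via the mother's Rh distribution: P(Rh-) = 1/2.
Independent loci: 1/8 × 1/2 = 1/16.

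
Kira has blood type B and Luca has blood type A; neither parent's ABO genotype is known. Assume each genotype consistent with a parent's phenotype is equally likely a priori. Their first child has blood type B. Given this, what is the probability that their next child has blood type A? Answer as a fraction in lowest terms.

1/12

Possible genotypes: Kira ∈ {BB, BO}; Luca ∈ {AA, AO}.
Weight each parental genotype pair by prior × P(type-B child):
  BB × AO: posterior weight 2/3; P(next child type A) = 0.
  BO × AO: posterior weight 1/3; P(next child type A) = 1/4.
Weighted sum = 1/12.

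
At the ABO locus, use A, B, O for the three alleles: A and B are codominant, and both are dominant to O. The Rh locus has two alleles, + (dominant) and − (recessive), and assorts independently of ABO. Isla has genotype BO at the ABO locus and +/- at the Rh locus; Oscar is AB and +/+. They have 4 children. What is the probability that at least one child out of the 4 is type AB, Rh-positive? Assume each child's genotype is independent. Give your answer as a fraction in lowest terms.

ABO cross BO × AB → 1/4 A, 1/2 B, 1/4 AB.
Rh cross +/- × +/+ → 1 Rh+; so P(type AB, Rh-positive) = 1/4 × 1 = 1/4 per child.
P(none) = (3/4)^4 = 81/256; P(at least one) = 1 − 81/256 = 175/256.

175/256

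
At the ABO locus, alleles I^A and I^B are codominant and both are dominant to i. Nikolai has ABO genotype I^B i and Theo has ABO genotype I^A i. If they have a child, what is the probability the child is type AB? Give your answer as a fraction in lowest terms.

1/4

ABO cross I^B i × I^A i → offspring phenotypes: 1/4 O, 1/4 A, 1/4 B, 1/4 AB.
So P(type AB) = 1/4.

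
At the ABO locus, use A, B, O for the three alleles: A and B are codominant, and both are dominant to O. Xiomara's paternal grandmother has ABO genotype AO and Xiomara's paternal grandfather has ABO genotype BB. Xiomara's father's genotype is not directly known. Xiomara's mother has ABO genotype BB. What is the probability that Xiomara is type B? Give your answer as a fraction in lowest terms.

Xiomara's father's ABO genotype from AO × BB: 1/2 AB, 1/2 BO.
Crossing each possibility with the mother BB and summing P(type B): 1/2·1/2 + 1/2·1 = 3/4.

3/4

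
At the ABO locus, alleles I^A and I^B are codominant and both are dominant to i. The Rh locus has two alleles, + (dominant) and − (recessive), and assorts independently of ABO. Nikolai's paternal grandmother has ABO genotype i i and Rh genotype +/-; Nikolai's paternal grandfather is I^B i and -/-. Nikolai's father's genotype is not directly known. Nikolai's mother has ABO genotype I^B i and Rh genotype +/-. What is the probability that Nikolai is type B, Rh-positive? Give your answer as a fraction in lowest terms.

Nikolai's father's ABO genotype from i i × I^B i: 1/2 I^B i, 1/2 i i.
Crossing each possibility with the mother I^B i and summing P(type B): 1/2·3/4 + 1/2·1/2 = 5/8.
Similarly for Rh via the father's Rh distribution: P(Rh+) = 5/8.
Independent loci: 5/8 × 5/8 = 25/64.

25/64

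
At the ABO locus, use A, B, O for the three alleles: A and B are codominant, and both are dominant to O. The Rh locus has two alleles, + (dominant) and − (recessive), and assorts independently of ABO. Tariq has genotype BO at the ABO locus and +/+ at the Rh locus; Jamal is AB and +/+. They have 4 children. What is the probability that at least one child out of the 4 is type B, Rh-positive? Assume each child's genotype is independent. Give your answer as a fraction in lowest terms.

ABO cross BO × AB → 1/4 A, 1/2 B, 1/4 AB.
Rh cross +/+ × +/+ → 1 Rh+; so P(type B, Rh-positive) = 1/2 × 1 = 1/2 per child.
P(none) = (1/2)^4 = 1/16; P(at least one) = 1 − 1/16 = 15/16.

15/16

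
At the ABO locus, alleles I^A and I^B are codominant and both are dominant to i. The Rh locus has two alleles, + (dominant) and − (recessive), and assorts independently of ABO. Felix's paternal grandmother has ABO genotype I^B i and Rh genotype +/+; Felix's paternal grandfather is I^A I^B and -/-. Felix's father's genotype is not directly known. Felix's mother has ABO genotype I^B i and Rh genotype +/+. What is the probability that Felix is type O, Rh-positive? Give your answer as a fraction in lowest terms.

1/8

Felix's father's ABO genotype from I^B i × I^A I^B: 1/4 I^A I^B, 1/4 I^A i, 1/4 I^B I^B, 1/4 I^B i.
Crossing each possibility with the mother I^B i and summing P(type O): 1/4·0 + 1/4·1/4 + 1/4·0 + 1/4·1/4 = 1/8.
Similarly for Rh via the father's Rh distribution: P(Rh+) = 1.
Independent loci: 1/8 × 1 = 1/8.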